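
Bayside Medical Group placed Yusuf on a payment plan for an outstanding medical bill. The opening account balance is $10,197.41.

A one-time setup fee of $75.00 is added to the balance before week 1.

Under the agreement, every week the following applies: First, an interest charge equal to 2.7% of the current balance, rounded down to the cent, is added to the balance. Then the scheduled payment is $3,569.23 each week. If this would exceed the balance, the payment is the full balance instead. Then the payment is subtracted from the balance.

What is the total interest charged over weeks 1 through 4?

Week 1: $10,272.41 +$277.35 interest = $10,549.76; pay $3,569.23 → $6,980.53
Week 2: $6,980.53 +$188.47 interest = $7,169.00; pay $3,569.23 → $3,599.77
Week 3: $3,599.77 +$97.19 interest = $3,696.96; pay $3,569.23 → $127.73
Week 4: $127.73 +$3.44 interest = $131.17; pay $131.17 → $0.00
Total interest: $277.35 + $188.47 + $97.19 + $3.44 = $566.45

$566.45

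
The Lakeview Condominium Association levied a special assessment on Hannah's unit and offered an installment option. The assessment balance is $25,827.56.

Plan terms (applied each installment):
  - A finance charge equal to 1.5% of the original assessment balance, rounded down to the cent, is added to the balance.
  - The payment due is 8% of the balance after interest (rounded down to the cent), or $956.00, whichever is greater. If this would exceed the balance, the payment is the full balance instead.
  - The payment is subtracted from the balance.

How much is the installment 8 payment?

# | Opening | Interest | Payment | End bal
1 | $25,827.56 | $387.41 | $2,097.19 | $24,117.78
2 | $24,117.78 | $387.41 | $1,960.41 | $22,544.78
3 | $22,544.78 | $387.41 | $1,834.57 | $21,097.62
4 | $21,097.62 | $387.41 | $1,718.80 | $19,766.23
5 | $19,766.23 | $387.41 | $1,612.29 | $18,541.35
6 | $18,541.35 | $387.41 | $1,514.30 | $17,414.46
7 | $17,414.46 | $387.41 | $1,424.14 | $16,377.73
8 | $16,377.73 | $387.41 | $1,341.21 | $15,423.93

$1,341.21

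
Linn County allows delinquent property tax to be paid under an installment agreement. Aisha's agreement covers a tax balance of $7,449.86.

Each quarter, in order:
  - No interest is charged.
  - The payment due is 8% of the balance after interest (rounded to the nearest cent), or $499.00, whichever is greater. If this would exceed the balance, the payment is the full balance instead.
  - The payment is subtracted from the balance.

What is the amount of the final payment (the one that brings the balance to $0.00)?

$312.12

Quarter 1: opening $7,449.86; payment $595.99; balance $6,853.87
Quarter 2: opening $6,853.87; payment $548.31; balance $6,305.56
Quarter 3: opening $6,305.56; payment $504.44; balance $5,801.12
Quarter 4: opening $5,801.12; payment $499.00; balance $5,302.12
Quarter 5: opening $5,302.12; payment $499.00; balance $4,803.12
Quarter 6: opening $4,803.12; payment $499.00; balance $4,304.12
Quarter 7: opening $4,304.12; payment $499.00; balance $3,805.12
Quarter 8: opening $3,805.12; payment $499.00; balance $3,306.12
Quarter 9: opening $3,306.12; payment $499.00; balance $2,807.12
Quarter 10: opening $2,807.12; payment $499.00; balance $2,308.12
Quarter 11: opening $2,308.12; payment $499.00; balance $1,809.12
Quarter 12: opening $1,809.12; payment $499.00; balance $1,310.12
Quarter 13: opening $1,310.12; payment $499.00; balance $811.12
Quarter 14: opening $811.12; payment $499.00; balance $312.12
Quarter 15: opening $312.12; payment $312.12; balance $0.00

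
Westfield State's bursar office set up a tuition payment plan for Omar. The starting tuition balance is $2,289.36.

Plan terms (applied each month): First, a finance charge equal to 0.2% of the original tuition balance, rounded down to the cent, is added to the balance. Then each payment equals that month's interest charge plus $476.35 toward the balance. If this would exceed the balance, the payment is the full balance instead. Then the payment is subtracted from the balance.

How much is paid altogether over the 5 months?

$2,312.21

Month 1: $2,289.36 +$4.57 interest = $2,293.93; pay $480.92 → $1,813.01
Month 2: $1,813.01 +$4.57 interest = $1,817.58; pay $480.92 → $1,336.66
Month 3: $1,336.66 +$4.57 interest = $1,341.23; pay $480.92 → $860.31
Month 4: $860.31 +$4.57 interest = $864.88; pay $480.92 → $383.96
Month 5: $383.96 +$4.57 interest = $388.53; pay $388.53 → $0.00
Total paid: $2,312.21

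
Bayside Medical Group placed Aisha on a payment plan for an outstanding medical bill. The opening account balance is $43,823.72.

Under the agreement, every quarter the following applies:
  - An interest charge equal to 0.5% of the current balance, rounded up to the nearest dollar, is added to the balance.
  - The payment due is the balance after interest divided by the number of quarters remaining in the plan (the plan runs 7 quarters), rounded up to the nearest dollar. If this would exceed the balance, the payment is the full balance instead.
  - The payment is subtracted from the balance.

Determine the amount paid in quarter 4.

$6,387.00

# | Opening | Interest | Payment | End bal
1 | $43,823.72 | $220.00 | $6,292.00 | $37,751.72
2 | $37,751.72 | $189.00 | $6,324.00 | $31,616.72
3 | $31,616.72 | $159.00 | $6,356.00 | $25,419.72
4 | $25,419.72 | $128.00 | $6,387.00 | $19,160.72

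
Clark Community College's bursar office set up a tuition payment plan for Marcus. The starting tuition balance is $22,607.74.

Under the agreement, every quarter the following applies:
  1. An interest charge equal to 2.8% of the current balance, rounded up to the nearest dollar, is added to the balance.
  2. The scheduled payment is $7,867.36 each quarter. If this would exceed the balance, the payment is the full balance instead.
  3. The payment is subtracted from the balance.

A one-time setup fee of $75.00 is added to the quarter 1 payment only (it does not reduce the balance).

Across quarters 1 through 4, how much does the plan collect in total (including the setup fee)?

# | Opening | Interest | Payment | Fee | End bal
1 | $22,607.74 | $634.00 | $7,867.36 | $75.00 | $15,374.38
2 | $15,374.38 | $431.00 | $7,867.36 | — | $7,938.02
3 | $7,938.02 | $223.00 | $7,867.36 | — | $293.66
4 | $293.66 | $9.00 | $302.66 | — | $0.00
Total paid: $23,979.74

$23,979.74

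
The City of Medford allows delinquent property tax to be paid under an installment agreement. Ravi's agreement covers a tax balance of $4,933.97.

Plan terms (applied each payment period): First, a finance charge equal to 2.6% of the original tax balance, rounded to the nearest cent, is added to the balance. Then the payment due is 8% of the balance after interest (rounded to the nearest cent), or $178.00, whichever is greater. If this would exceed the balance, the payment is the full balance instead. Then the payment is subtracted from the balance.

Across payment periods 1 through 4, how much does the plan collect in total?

Payment period 1: $4,933.97 +$128.28 interest = $5,062.25; pay $404.98 → $4,657.27
Payment period 2: $4,657.27 +$128.28 interest = $4,785.55; pay $382.84 → $4,402.71
Payment period 3: $4,402.71 +$128.28 interest = $4,530.99; pay $362.48 → $4,168.51
Payment period 4: $4,168.51 +$128.28 interest = $4,296.79; pay $343.74 → $3,953.05
Total paid: $1,494.04

$1,494.04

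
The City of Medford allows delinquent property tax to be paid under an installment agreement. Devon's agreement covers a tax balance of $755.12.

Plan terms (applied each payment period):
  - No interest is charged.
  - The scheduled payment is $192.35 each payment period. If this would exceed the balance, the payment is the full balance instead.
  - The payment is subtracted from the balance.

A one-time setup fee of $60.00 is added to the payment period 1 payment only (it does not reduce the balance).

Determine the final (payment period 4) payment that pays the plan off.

$178.07

# | Opening | Payment | Fee | End bal
1 | $755.12 | $192.35 | $60.00 | $562.77
2 | $562.77 | $192.35 | — | $370.42
3 | $370.42 | $192.35 | — | $178.07
4 | $178.07 | $178.07 | — | $0.00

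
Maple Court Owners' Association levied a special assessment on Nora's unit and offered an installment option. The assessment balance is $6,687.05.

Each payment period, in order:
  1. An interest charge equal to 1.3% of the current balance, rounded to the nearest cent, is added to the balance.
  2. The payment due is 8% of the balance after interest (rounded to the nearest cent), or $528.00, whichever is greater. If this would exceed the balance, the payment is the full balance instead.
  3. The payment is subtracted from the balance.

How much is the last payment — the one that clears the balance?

Payment period 1: opening $6,687.05; interest $86.93 → $6,773.98; payment $541.92; balance $6,232.06
Payment period 2: opening $6,232.06; interest $81.02 → $6,313.08; payment $528.00; balance $5,785.08
Payment period 3: opening $5,785.08; interest $75.21 → $5,860.29; payment $528.00; balance $5,332.29
Payment period 4: opening $5,332.29; interest $69.32 → $5,401.61; payment $528.00; balance $4,873.61
Payment period 5: opening $4,873.61; interest $63.36 → $4,936.97; payment $528.00; balance $4,408.97
Payment period 6: opening $4,408.97; interest $57.32 → $4,466.29; payment $528.00; balance $3,938.29
Payment period 7: opening $3,938.29; interest $51.20 → $3,989.49; payment $528.00; balance $3,461.49
Payment period 8: opening $3,461.49; interest $45.00 → $3,506.49; payment $528.00; balance $2,978.49
Payment period 9: opening $2,978.49; interest $38.72 → $3,017.21; payment $528.00; balance $2,489.21
Payment period 10: opening $2,489.21; interest $32.36 → $2,521.57; payment $528.00; balance $1,993.57
Payment period 11: opening $1,993.57; interest $25.92 → $2,019.49; payment $528.00; balance $1,491.49
Payment period 12: opening $1,491.49; interest $19.39 → $1,510.88; payment $528.00; balance $982.88
Payment period 13: opening $982.88; interest $12.78 → $995.66; payment $528.00; balance $467.66
Payment period 14: opening $467.66; interest $6.08 → $473.74; payment $473.74; balance $0.00

$473.74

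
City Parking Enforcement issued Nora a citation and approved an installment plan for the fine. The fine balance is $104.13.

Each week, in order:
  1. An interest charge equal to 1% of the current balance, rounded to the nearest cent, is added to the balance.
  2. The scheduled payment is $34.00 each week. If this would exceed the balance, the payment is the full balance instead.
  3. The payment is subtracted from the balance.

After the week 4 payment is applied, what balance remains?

$0.00

Week 1: $104.13 +$1.04 interest = $105.17; pay $34.00 → $71.17
Week 2: $71.17 +$0.71 interest = $71.88; pay $34.00 → $37.88
Week 3: $37.88 +$0.38 interest = $38.26; pay $34.00 → $4.26
Week 4: $4.26 +$0.04 interest = $4.30; pay $4.30 → $0.00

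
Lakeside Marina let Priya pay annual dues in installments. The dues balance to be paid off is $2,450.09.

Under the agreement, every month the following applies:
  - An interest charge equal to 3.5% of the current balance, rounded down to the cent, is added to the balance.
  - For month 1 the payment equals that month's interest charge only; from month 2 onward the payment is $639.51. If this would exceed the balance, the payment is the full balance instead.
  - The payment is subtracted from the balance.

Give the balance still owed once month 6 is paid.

$0.00

Month 1: opening $2,450.09; interest $85.75 → $2,535.84; payment $85.75; balance $2,450.09
Month 2: opening $2,450.09; interest $85.75 → $2,535.84; payment $639.51; balance $1,896.33
Month 3: opening $1,896.33; interest $66.37 → $1,962.70; payment $639.51; balance $1,323.19
Month 4: opening $1,323.19; interest $46.31 → $1,369.50; payment $639.51; balance $729.99
Month 5: opening $729.99; interest $25.54 → $755.53; payment $639.51; balance $116.02
Month 6: opening $116.02; interest $4.06 → $120.08; payment $120.08; balance $0.00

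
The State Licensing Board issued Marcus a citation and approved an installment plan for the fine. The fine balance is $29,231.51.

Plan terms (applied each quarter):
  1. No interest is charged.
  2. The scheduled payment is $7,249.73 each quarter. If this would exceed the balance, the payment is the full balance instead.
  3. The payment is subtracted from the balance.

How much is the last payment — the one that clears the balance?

$232.59

Quarter 1: opening $29,231.51; payment $7,249.73; balance $21,981.78
Quarter 2: opening $21,981.78; payment $7,249.73; balance $14,732.05
Quarter 3: opening $14,732.05; payment $7,249.73; balance $7,482.32
Quarter 4: opening $7,482.32; payment $7,249.73; balance $232.59
Quarter 5: opening $232.59; payment $232.59; balance $0.00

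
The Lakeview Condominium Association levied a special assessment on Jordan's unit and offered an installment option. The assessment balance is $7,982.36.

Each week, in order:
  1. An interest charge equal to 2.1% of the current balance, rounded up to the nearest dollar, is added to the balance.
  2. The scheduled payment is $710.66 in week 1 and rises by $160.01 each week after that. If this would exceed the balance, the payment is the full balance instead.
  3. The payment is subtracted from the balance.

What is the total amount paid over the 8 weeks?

$8,801.36

Week 1: opening $7,982.36; interest $168.00 → $8,150.36; payment $710.66; balance $7,439.70
Week 2: opening $7,439.70; interest $157.00 → $7,596.70; payment $870.67; balance $6,726.03
Week 3: opening $6,726.03; interest $142.00 → $6,868.03; payment $1,030.68; balance $5,837.35
Week 4: opening $5,837.35; interest $123.00 → $5,960.35; payment $1,190.69; balance $4,769.66
Week 5: opening $4,769.66; interest $101.00 → $4,870.66; payment $1,350.70; balance $3,519.96
Week 6: opening $3,519.96; interest $74.00 → $3,593.96; payment $1,510.71; balance $2,083.25
Week 7: opening $2,083.25; interest $44.00 → $2,127.25; payment $1,670.72; balance $456.53
Week 8: opening $456.53; interest $10.00 → $466.53; payment $466.53; balance $0.00
Total paid: $8,801.36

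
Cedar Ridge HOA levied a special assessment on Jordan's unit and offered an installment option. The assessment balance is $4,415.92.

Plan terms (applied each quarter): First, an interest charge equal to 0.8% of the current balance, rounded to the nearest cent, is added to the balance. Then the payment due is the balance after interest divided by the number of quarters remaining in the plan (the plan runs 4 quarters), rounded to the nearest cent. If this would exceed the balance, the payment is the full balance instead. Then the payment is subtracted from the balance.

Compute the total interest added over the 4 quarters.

$89.04

Quarter 1: opening $4,415.92; interest $35.33 → $4,451.25; payment $1,112.81; balance $3,338.44
Quarter 2: opening $3,338.44; interest $26.71 → $3,365.15; payment $1,121.72; balance $2,243.43
Quarter 3: opening $2,243.43; interest $17.95 → $2,261.38; payment $1,130.69; balance $1,130.69
Quarter 4: opening $1,130.69; interest $9.05 → $1,139.74; payment $1,139.74; balance $0.00
Total interest: $35.33 + $26.71 + $17.95 + $9.05 = $89.04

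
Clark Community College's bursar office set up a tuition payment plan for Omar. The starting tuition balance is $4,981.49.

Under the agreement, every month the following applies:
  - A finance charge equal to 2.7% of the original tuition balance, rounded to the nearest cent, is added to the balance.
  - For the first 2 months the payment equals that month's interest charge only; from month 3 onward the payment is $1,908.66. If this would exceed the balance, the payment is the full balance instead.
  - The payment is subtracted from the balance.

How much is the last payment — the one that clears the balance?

Month 1: opening $4,981.49; interest $134.50 → $5,115.99; payment $134.50; balance $4,981.49
Month 2: opening $4,981.49; interest $134.50 → $5,115.99; payment $134.50; balance $4,981.49
Month 3: opening $4,981.49; interest $134.50 → $5,115.99; payment $1,908.66; balance $3,207.33
Month 4: opening $3,207.33; interest $134.50 → $3,341.83; payment $1,908.66; balance $1,433.17
Month 5: opening $1,433.17; interest $134.50 → $1,567.67; payment $1,567.67; balance $0.00

$1,567.67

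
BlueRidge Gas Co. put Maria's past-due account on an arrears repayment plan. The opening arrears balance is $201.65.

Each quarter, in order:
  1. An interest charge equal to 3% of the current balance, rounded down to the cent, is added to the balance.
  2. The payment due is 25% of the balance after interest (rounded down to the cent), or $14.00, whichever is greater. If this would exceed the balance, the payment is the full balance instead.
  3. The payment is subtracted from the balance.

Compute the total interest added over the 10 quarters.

Quarter 1: $201.65 +$6.04 interest = $207.69; pay $51.92 → $155.77
Quarter 2: $155.77 +$4.67 interest = $160.44; pay $40.11 → $120.33
Quarter 3: $120.33 +$3.60 interest = $123.93; pay $30.98 → $92.95
Quarter 4: $92.95 +$2.78 interest = $95.73; pay $23.93 → $71.80
Quarter 5: $71.80 +$2.15 interest = $73.95; pay $18.48 → $55.47
Quarter 6: $55.47 +$1.66 interest = $57.13; pay $14.28 → $42.85
Quarter 7: $42.85 +$1.28 interest = $44.13; pay $14.00 → $30.13
Quarter 8: $30.13 +$0.90 interest = $31.03; pay $14.00 → $17.03
Quarter 9: $17.03 +$0.51 interest = $17.54; pay $14.00 → $3.54
Quarter 10: $3.54 +$0.10 interest = $3.64; pay $3.64 → $0.00
Total interest: $6.04 + $4.67 + $3.60 + $2.78 + $2.15 + $1.66 + $1.28 + $0.90 + $0.51 + $0.10 = $23.69

$23.69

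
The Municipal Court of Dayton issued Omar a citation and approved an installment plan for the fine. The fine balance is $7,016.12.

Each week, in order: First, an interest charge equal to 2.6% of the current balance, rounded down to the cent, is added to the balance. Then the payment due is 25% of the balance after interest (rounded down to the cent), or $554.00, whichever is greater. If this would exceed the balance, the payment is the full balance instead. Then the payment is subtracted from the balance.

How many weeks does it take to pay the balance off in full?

Week 1: $7,016.12 +$182.41 interest = $7,198.53; pay $1,799.63 → $5,398.90
Week 2: $5,398.90 +$140.37 interest = $5,539.27; pay $1,384.81 → $4,154.46
Week 3: $4,154.46 +$108.01 interest = $4,262.47; pay $1,065.61 → $3,196.86
Week 4: $3,196.86 +$83.11 interest = $3,279.97; pay $819.99 → $2,459.98
Week 5: $2,459.98 +$63.95 interest = $2,523.93; pay $630.98 → $1,892.95
Week 6: $1,892.95 +$49.21 interest = $1,942.16; pay $554.00 → $1,388.16
Week 7: $1,388.16 +$36.09 interest = $1,424.25; pay $554.00 → $870.25
Week 8: $870.25 +$22.62 interest = $892.87; pay $554.00 → $338.87
Week 9: $338.87 +$8.81 interest = $347.68; pay $347.68 → $0.00
Balance reaches $0.00 in week 9.

9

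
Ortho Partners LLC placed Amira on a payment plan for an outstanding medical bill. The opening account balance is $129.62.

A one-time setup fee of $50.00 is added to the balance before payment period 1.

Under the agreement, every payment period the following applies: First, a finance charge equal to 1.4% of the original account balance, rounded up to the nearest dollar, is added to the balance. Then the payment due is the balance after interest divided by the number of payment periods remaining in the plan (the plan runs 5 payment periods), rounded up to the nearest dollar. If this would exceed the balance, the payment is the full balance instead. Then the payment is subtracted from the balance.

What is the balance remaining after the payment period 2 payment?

Payment period 1: $179.62 +$2.00 interest = $181.62; pay $37.00 → $144.62
Payment period 2: $144.62 +$2.00 interest = $146.62; pay $37.00 → $109.62

$109.62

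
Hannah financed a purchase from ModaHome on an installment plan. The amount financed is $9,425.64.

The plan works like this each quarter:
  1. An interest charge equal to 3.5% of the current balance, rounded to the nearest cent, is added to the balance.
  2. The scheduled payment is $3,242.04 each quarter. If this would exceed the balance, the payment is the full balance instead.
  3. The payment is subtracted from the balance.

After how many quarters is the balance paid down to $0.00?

Quarter 1: opening $9,425.64; interest $329.90 → $9,755.54; payment $3,242.04; balance $6,513.50
Quarter 2: opening $6,513.50; interest $227.97 → $6,741.47; payment $3,242.04; balance $3,499.43
Quarter 3: opening $3,499.43; interest $122.48 → $3,621.91; payment $3,242.04; balance $379.87
Quarter 4: opening $379.87; interest $13.30 → $393.17; payment $393.17; balance $0.00
Balance reaches $0.00 in quarter 4.

4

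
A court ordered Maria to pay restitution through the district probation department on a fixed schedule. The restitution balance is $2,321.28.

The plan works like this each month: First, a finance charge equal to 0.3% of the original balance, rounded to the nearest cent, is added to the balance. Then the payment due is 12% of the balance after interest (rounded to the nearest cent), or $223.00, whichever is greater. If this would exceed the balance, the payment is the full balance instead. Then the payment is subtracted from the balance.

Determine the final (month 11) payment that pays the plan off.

$87.75

Month 1: $2,321.28 +$6.96 interest = $2,328.24; pay $279.39 → $2,048.85
Month 2: $2,048.85 +$6.96 interest = $2,055.81; pay $246.70 → $1,809.11
Month 3: $1,809.11 +$6.96 interest = $1,816.07; pay $223.00 → $1,593.07
Month 4: $1,593.07 +$6.96 interest = $1,600.03; pay $223.00 → $1,377.03
Month 5: $1,377.03 +$6.96 interest = $1,383.99; pay $223.00 → $1,160.99
Month 6: $1,160.99 +$6.96 interest = $1,167.95; pay $223.00 → $944.95
Month 7: $944.95 +$6.96 interest = $951.91; pay $223.00 → $728.91
Month 8: $728.91 +$6.96 interest = $735.87; pay $223.00 → $512.87
Month 9: $512.87 +$6.96 interest = $519.83; pay $223.00 → $296.83
Month 10: $296.83 +$6.96 interest = $303.79; pay $223.00 → $80.79
Month 11: $80.79 +$6.96 interest = $87.75; pay $87.75 → $0.00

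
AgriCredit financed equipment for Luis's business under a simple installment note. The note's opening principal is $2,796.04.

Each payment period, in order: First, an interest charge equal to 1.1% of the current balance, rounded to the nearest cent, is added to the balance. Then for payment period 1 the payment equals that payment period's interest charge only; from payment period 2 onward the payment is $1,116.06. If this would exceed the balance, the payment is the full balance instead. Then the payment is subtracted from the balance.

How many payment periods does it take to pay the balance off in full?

4

Payment period 1: $2,796.04 +$30.76 interest = $2,826.80; pay $30.76 → $2,796.04
Payment period 2: $2,796.04 +$30.76 interest = $2,826.80; pay $1,116.06 → $1,710.74
Payment period 3: $1,710.74 +$18.82 interest = $1,729.56; pay $1,116.06 → $613.50
Payment period 4: $613.50 +$6.75 interest = $620.25; pay $620.25 → $0.00
Balance reaches $0.00 in payment period 4.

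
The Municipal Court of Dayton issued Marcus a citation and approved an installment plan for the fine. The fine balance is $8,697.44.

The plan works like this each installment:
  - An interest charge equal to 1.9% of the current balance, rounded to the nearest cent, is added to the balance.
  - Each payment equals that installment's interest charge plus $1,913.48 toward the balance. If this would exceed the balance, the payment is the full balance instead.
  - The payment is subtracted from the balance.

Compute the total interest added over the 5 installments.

$462.70

Installment 1: $8,697.44 +$165.25 interest = $8,862.69; pay $2,078.73 → $6,783.96
Installment 2: $6,783.96 +$128.90 interest = $6,912.86; pay $2,042.38 → $4,870.48
Installment 3: $4,870.48 +$92.54 interest = $4,963.02; pay $2,006.02 → $2,957.00
Installment 4: $2,957.00 +$56.18 interest = $3,013.18; pay $1,969.66 → $1,043.52
Installment 5: $1,043.52 +$19.83 interest = $1,063.35; pay $1,063.35 → $0.00
Total interest: $165.25 + $128.90 + $92.54 + $56.18 + $19.83 = $462.70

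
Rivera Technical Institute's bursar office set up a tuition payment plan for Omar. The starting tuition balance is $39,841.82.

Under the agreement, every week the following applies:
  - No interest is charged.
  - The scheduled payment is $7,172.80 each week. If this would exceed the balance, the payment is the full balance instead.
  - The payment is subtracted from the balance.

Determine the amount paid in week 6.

$3,977.82

Week 1: $39,841.82 − $7,172.80 → $32,669.02
Week 2: $32,669.02 − $7,172.80 → $25,496.22
Week 3: $25,496.22 − $7,172.80 → $18,323.42
Week 4: $18,323.42 − $7,172.80 → $11,150.62
Week 5: $11,150.62 − $7,172.80 → $3,977.82
Week 6: $3,977.82 − $3,977.82 → $0.00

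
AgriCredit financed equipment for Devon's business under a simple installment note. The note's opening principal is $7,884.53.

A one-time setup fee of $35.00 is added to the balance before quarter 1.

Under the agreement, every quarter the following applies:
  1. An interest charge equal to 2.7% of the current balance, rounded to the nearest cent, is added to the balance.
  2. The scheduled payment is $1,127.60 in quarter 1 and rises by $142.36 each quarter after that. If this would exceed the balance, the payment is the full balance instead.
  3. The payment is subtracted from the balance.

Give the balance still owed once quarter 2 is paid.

$5,924.96

Quarter 1: opening $7,919.53; interest $213.83 → $8,133.36; payment $1,127.60; balance $7,005.76
Quarter 2: opening $7,005.76; interest $189.16 → $7,194.92; payment $1,269.96; balance $5,924.96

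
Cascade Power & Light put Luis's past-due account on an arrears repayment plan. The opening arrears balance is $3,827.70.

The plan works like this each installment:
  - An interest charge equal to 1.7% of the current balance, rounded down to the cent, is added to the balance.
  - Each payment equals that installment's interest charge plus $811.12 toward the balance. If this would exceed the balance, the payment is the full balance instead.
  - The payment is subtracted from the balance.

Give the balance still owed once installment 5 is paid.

$0.00

Installment 1: $3,827.70 +$65.07 interest = $3,892.77; pay $876.19 → $3,016.58
Installment 2: $3,016.58 +$51.28 interest = $3,067.86; pay $862.40 → $2,205.46
Installment 3: $2,205.46 +$37.49 interest = $2,242.95; pay $848.61 → $1,394.34
Installment 4: $1,394.34 +$23.70 interest = $1,418.04; pay $834.82 → $583.22
Installment 5: $583.22 +$9.91 interest = $593.13; pay $593.13 → $0.00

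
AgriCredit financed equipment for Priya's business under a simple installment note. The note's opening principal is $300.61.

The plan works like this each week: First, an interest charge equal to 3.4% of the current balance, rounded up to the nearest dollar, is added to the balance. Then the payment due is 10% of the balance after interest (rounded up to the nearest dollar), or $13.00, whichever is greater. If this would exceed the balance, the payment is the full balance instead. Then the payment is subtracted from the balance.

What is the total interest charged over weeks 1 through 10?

$81.00

Week 1: opening $300.61; interest $11.00 → $311.61; payment $32.00; balance $279.61
Week 2: opening $279.61; interest $10.00 → $289.61; payment $29.00; balance $260.61
Week 3: opening $260.61; interest $9.00 → $269.61; payment $27.00; balance $242.61
Week 4: opening $242.61; interest $9.00 → $251.61; payment $26.00; balance $225.61
Week 5: opening $225.61; interest $8.00 → $233.61; payment $24.00; balance $209.61
Week 6: opening $209.61; interest $8.00 → $217.61; payment $22.00; balance $195.61
Week 7: opening $195.61; interest $7.00 → $202.61; payment $21.00; balance $181.61
Week 8: opening $181.61; interest $7.00 → $188.61; payment $19.00; balance $169.61
Week 9: opening $169.61; interest $6.00 → $175.61; payment $18.00; balance $157.61
Week 10: opening $157.61; interest $6.00 → $163.61; payment $17.00; balance $146.61
Total interest: $11.00 + $10.00 + $9.00 + $9.00 + $8.00 + $8.00 + $7.00 + $7.00 + $6.00 + $6.00 = $81.00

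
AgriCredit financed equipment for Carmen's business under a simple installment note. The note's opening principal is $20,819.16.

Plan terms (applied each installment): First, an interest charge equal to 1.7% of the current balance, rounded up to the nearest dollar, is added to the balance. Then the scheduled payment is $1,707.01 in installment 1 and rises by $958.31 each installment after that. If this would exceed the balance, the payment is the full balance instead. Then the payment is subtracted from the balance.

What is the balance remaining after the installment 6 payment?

# | Opening | Interest | Payment | End bal
1 | $20,819.16 | $354.00 | $1,707.01 | $19,466.15
2 | $19,466.15 | $331.00 | $2,665.32 | $17,131.83
3 | $17,131.83 | $292.00 | $3,623.63 | $13,800.20
4 | $13,800.20 | $235.00 | $4,581.94 | $9,453.26
5 | $9,453.26 | $161.00 | $5,540.25 | $4,074.01
6 | $4,074.01 | $70.00 | $4,144.01 | $0.00

$0.00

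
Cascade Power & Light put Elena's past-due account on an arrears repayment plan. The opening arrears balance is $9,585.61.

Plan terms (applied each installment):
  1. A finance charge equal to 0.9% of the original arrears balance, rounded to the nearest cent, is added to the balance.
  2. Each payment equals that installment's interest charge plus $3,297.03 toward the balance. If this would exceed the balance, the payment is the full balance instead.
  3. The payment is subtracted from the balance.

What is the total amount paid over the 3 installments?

# | Opening | Interest | Payment | End bal
1 | $9,585.61 | $86.27 | $3,383.30 | $6,288.58
2 | $6,288.58 | $86.27 | $3,383.30 | $2,991.55
3 | $2,991.55 | $86.27 | $3,077.82 | $0.00
Total paid: $9,844.42

$9,844.42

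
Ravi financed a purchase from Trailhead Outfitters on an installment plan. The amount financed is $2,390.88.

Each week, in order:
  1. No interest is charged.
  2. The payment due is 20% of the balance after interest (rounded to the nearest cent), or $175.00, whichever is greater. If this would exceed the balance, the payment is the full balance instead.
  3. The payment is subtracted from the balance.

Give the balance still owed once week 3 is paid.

$1,224.13

Week 1: opening $2,390.88; payment $478.18; balance $1,912.70
Week 2: opening $1,912.70; payment $382.54; balance $1,530.16
Week 3: opening $1,530.16; payment $306.03; balance $1,224.13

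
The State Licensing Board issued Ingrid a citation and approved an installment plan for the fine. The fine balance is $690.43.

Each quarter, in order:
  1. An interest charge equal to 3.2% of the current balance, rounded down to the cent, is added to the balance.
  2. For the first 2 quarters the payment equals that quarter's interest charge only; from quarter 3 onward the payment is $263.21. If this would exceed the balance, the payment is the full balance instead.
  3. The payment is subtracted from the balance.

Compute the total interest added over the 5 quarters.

Quarter 1: opening $690.43; interest $22.09 → $712.52; payment $22.09; balance $690.43
Quarter 2: opening $690.43; interest $22.09 → $712.52; payment $22.09; balance $690.43
Quarter 3: opening $690.43; interest $22.09 → $712.52; payment $263.21; balance $449.31
Quarter 4: opening $449.31; interest $14.37 → $463.68; payment $263.21; balance $200.47
Quarter 5: opening $200.47; interest $6.41 → $206.88; payment $206.88; balance $0.00
Total interest: $22.09 + $22.09 + $22.09 + $14.37 + $6.41 = $87.05

$87.05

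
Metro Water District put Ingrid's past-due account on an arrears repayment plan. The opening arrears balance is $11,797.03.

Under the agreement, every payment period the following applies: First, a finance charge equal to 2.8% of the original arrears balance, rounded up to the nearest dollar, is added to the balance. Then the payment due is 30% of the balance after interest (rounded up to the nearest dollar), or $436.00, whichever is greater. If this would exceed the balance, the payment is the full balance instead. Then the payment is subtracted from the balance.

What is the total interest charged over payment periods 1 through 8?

Payment period 1: opening $11,797.03; interest $331.00 → $12,128.03; payment $3,639.00; balance $8,489.03
Payment period 2: opening $8,489.03; interest $331.00 → $8,820.03; payment $2,647.00; balance $6,173.03
Payment period 3: opening $6,173.03; interest $331.00 → $6,504.03; payment $1,952.00; balance $4,552.03
Payment period 4: opening $4,552.03; interest $331.00 → $4,883.03; payment $1,465.00; balance $3,418.03
Payment period 5: opening $3,418.03; interest $331.00 → $3,749.03; payment $1,125.00; balance $2,624.03
Payment period 6: opening $2,624.03; interest $331.00 → $2,955.03; payment $887.00; balance $2,068.03
Payment period 7: opening $2,068.03; interest $331.00 → $2,399.03; payment $720.00; balance $1,679.03
Payment period 8: opening $1,679.03; interest $331.00 → $2,010.03; payment $604.00; balance $1,406.03
Total interest: $331.00 + $331.00 + $331.00 + $331.00 + $331.00 + $331.00 + $331.00 + $331.00 = $2,648.00

$2,648.00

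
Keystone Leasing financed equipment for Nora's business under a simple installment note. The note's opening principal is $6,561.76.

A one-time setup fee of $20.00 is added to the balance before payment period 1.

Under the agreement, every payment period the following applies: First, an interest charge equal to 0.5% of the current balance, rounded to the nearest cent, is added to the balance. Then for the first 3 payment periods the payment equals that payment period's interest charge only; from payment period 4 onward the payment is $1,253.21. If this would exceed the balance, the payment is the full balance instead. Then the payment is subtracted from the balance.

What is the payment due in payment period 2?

$32.91

Payment period 1: opening $6,581.76; interest $32.91 → $6,614.67; payment $32.91; balance $6,581.76
Payment period 2: opening $6,581.76; interest $32.91 → $6,614.67; payment $32.91; balance $6,581.76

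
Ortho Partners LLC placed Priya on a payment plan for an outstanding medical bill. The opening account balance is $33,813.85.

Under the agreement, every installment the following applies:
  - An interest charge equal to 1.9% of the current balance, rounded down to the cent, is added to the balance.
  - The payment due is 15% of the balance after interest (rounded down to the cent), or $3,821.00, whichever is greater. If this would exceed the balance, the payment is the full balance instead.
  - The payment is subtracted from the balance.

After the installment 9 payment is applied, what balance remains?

# | Opening | Interest | Payment | End bal
1 | $33,813.85 | $642.46 | $5,168.44 | $29,287.87
2 | $29,287.87 | $556.46 | $4,476.64 | $25,367.69
3 | $25,367.69 | $481.98 | $3,877.45 | $21,972.22
4 | $21,972.22 | $417.47 | $3,821.00 | $18,568.69
5 | $18,568.69 | $352.80 | $3,821.00 | $15,100.49
6 | $15,100.49 | $286.90 | $3,821.00 | $11,566.39
7 | $11,566.39 | $219.76 | $3,821.00 | $7,965.15
8 | $7,965.15 | $151.33 | $3,821.00 | $4,295.48
9 | $4,295.48 | $81.61 | $3,821.00 | $556.09

$556.09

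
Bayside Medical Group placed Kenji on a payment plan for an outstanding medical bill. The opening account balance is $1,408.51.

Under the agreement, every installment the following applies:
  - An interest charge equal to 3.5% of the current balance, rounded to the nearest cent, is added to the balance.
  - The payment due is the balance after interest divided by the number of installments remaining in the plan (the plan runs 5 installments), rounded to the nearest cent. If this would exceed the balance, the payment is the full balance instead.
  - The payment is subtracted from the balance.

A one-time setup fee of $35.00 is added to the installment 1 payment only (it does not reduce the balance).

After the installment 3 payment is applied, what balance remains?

Installment 1: $1,408.51 +$49.30 interest = $1,457.81; pay $291.56 (+ $35.00 fee) → $1,166.25
Installment 2: $1,166.25 +$40.82 interest = $1,207.07; pay $301.77 → $905.30
Installment 3: $905.30 +$31.69 interest = $936.99; pay $312.33 → $624.66

$624.66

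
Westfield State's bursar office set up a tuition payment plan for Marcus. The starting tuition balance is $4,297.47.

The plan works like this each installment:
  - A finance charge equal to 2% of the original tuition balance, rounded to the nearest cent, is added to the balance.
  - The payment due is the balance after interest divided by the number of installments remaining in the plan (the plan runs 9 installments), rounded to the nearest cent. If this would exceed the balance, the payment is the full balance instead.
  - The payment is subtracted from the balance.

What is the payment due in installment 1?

$487.05

# | Opening | Interest | Payment | End bal
1 | $4,297.47 | $85.95 | $487.05 | $3,896.37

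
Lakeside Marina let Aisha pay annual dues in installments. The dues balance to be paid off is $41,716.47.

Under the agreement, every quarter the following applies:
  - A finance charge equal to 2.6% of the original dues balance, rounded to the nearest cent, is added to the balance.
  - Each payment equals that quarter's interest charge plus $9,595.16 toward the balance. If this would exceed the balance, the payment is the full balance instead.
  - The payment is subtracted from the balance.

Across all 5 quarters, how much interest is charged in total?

Quarter 1: opening $41,716.47; interest $1,084.63 → $42,801.10; payment $10,679.79; balance $32,121.31
Quarter 2: opening $32,121.31; interest $1,084.63 → $33,205.94; payment $10,679.79; balance $22,526.15
Quarter 3: opening $22,526.15; interest $1,084.63 → $23,610.78; payment $10,679.79; balance $12,930.99
Quarter 4: opening $12,930.99; interest $1,084.63 → $14,015.62; payment $10,679.79; balance $3,335.83
Quarter 5: opening $3,335.83; interest $1,084.63 → $4,420.46; payment $4,420.46; balance $0.00
Total interest: $1,084.63 + $1,084.63 + $1,084.63 + $1,084.63 + $1,084.63 = $5,423.15

$5,423.15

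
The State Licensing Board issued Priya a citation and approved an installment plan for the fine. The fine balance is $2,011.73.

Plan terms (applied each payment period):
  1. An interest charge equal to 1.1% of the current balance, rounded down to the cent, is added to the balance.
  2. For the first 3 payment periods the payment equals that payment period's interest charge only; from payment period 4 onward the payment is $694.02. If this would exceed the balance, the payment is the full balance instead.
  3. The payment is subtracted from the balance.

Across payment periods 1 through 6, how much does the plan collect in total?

$2,122.20

Payment period 1: opening $2,011.73; interest $22.12 → $2,033.85; payment $22.12; balance $2,011.73
Payment period 2: opening $2,011.73; interest $22.12 → $2,033.85; payment $22.12; balance $2,011.73
Payment period 3: opening $2,011.73; interest $22.12 → $2,033.85; payment $22.12; balance $2,011.73
Payment period 4: opening $2,011.73; interest $22.12 → $2,033.85; payment $694.02; balance $1,339.83
Payment period 5: opening $1,339.83; interest $14.73 → $1,354.56; payment $694.02; balance $660.54
Payment period 6: opening $660.54; interest $7.26 → $667.80; payment $667.80; balance $0.00
Total paid: $2,122.20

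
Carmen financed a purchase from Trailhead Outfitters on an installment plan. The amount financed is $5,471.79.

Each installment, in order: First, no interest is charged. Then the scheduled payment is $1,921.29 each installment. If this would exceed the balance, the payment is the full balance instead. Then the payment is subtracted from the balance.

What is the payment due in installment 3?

$1,629.21

Installment 1: opening $5,471.79; payment $1,921.29; balance $3,550.50
Installment 2: opening $3,550.50; payment $1,921.29; balance $1,629.21
Installment 3: opening $1,629.21; payment $1,629.21; balance $0.00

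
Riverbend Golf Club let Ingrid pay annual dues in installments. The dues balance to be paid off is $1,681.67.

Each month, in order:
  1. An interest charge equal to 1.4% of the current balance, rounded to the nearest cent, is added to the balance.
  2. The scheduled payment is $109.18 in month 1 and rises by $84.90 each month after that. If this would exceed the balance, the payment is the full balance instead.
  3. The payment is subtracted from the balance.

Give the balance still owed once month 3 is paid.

$1,165.25

Month 1: opening $1,681.67; interest $23.54 → $1,705.21; payment $109.18; balance $1,596.03
Month 2: opening $1,596.03; interest $22.34 → $1,618.37; payment $194.08; balance $1,424.29
Month 3: opening $1,424.29; interest $19.94 → $1,444.23; payment $278.98; balance $1,165.25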